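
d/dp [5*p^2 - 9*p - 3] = 10*p - 9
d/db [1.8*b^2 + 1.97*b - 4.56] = 3.6*b + 1.97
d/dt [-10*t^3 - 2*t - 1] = -30*t^2 - 2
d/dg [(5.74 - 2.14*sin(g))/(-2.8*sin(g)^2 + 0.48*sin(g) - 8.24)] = (-5.992*sin(g)^2 + 32.144*sin(g) + 14.8784)*cos(g)/(7.84*sin(g)^4 - 2.688*sin(g)^3 + 46.3744*sin(g)^2 - 7.9104*sin(g) + 67.8976)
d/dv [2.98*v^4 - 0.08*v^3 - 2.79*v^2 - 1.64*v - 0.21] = 11.92*v^3 - 0.24*v^2 - 5.58*v - 1.64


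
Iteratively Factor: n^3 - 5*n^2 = (n - 5)*(n^2) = n*(n - 5)*(n)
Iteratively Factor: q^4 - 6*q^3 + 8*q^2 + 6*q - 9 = (q - 3)*(q^3 - 3*q^2 - q + 3) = (q - 3)*(q + 1)*(q^2 - 4*q + 3) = (q - 3)^2*(q + 1)*(q - 1)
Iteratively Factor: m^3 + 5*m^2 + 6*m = (m + 3)*(m^2 + 2*m) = (m + 2)*(m + 3)*(m)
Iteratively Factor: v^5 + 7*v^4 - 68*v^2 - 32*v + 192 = (v + 4)*(v^4 + 3*v^3 - 12*v^2 - 20*v + 48) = (v - 2)*(v + 4)*(v^3 + 5*v^2 - 2*v - 24) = (v - 2)*(v + 3)*(v + 4)*(v^2 + 2*v - 8) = (v - 2)*(v + 3)*(v + 4)^2*(v - 2)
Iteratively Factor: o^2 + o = (o)*(o + 1)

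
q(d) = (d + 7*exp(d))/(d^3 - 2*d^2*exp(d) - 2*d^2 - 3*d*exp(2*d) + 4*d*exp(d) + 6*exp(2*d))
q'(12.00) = 0.00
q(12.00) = 0.00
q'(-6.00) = 0.01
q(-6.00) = 0.02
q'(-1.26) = -0.63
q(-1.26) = -0.11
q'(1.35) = 0.46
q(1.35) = 0.82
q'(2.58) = 0.75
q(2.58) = -0.28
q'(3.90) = 0.04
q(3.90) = -0.02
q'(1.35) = 0.46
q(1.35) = 0.82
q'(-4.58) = 0.01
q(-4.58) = 0.03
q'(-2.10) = -0.03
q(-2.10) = 0.06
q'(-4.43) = 0.01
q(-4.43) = 0.03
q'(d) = (d + 7*exp(d))*(2*d^2*exp(d) - 3*d^2 + 6*d*exp(2*d) + 4*d - 9*exp(2*d) - 4*exp(d))/(d^3 - 2*d^2*exp(d) - 2*d^2 - 3*d*exp(2*d) + 4*d*exp(d) + 6*exp(2*d))^2 + (7*exp(d) + 1)/(d^3 - 2*d^2*exp(d) - 2*d^2 - 3*d*exp(2*d) + 4*d*exp(d) + 6*exp(2*d)) = ((d + 7*exp(d))*(2*d^2*exp(d) - 3*d^2 + 6*d*exp(2*d) + 4*d - 9*exp(2*d) - 4*exp(d)) + (7*exp(d) + 1)*(d^3 - 2*d^2*exp(d) - 2*d^2 - 3*d*exp(2*d) + 4*d*exp(d) + 6*exp(2*d)))/(d^3 - 2*d^2*exp(d) - 2*d^2 - 3*d*exp(2*d) + 4*d*exp(d) + 6*exp(2*d))^2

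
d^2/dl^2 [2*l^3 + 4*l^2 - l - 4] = 12*l + 8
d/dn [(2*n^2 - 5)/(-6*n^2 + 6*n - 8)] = (6*n^2 - 46*n + 15)/(2*(9*n^4 - 18*n^3 + 33*n^2 - 24*n + 16))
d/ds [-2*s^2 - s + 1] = -4*s - 1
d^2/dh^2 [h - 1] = 0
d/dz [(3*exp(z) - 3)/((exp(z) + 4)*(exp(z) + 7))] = 3*(-exp(2*z) + 2*exp(z) + 39)*exp(z)/(exp(4*z) + 22*exp(3*z) + 177*exp(2*z) + 616*exp(z) + 784)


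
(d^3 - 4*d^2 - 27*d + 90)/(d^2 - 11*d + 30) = (d^2 + 2*d - 15)/(d - 5)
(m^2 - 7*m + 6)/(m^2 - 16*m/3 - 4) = 3*(m - 1)/(3*m + 2)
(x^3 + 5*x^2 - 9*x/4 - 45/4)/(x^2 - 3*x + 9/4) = (2*x^2 + 13*x + 15)/(2*x - 3)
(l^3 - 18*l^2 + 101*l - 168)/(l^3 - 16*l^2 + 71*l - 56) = (l - 3)/(l - 1)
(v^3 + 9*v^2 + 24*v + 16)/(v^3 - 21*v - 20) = (v + 4)/(v - 5)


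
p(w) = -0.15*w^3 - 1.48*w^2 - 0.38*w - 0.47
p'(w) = -0.45*w^2 - 2.96*w - 0.38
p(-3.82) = -12.25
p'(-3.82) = 4.36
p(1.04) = -2.63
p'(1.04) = -3.95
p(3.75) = -30.62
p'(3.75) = -17.81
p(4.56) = -47.20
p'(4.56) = -23.23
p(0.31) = -0.73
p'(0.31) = -1.34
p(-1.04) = -1.51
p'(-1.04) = 2.21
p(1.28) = -3.70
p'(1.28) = -4.91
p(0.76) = -1.68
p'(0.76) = -2.89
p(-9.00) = -7.58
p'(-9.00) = -10.19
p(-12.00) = 50.17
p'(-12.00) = -29.66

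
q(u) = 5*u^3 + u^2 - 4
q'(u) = 15*u^2 + 2*u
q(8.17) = 2789.44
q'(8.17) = 1017.57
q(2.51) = 81.37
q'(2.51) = 99.52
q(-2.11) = -46.52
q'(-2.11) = 62.56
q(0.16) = -3.95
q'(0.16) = 0.70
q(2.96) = 134.43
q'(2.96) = 137.34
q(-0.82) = -6.08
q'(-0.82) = 8.45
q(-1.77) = -28.59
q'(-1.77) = 43.45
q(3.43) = 209.53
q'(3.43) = 183.33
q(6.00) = 1112.00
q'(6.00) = 552.00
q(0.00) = -4.00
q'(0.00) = 0.00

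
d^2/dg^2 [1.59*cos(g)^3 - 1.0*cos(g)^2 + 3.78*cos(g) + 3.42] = -4.9725*cos(g) + 2.0*cos(2*g) - 3.5775*cos(3*g)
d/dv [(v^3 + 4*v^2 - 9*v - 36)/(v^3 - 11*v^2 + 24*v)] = 3*(-5*v^2 - 8*v + 32)/(v^2*(v^2 - 16*v + 64))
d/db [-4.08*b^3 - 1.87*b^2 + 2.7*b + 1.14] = -12.24*b^2 - 3.74*b + 2.7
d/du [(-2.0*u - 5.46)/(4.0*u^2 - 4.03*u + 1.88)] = (8.0*u^2 + 43.68*u - 25.7638)/(16.0*u^4 - 32.24*u^3 + 31.2809*u^2 - 15.1528*u + 3.5344)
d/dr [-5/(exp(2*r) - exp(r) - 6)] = (10*exp(r) - 5)*exp(r)/(-exp(2*r) + exp(r) + 6)^2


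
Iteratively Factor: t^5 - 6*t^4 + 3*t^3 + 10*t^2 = (t - 5)*(t^4 - t^3 - 2*t^2) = t*(t - 5)*(t^3 - t^2 - 2*t) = t^2*(t - 5)*(t^2 - t - 2) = t^2*(t - 5)*(t - 2)*(t + 1)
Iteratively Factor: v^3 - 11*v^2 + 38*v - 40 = (v - 4)*(v^2 - 7*v + 10) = (v - 4)*(v - 2)*(v - 5)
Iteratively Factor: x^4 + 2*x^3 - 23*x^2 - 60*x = (x - 5)*(x^3 + 7*x^2 + 12*x) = (x - 5)*(x + 3)*(x^2 + 4*x) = x*(x - 5)*(x + 3)*(x + 4)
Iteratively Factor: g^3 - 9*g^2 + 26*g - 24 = (g - 3)*(g^2 - 6*g + 8) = (g - 3)*(g - 2)*(g - 4)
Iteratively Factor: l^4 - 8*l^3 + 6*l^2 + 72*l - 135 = (l - 3)*(l^3 - 5*l^2 - 9*l + 45) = (l - 3)*(l + 3)*(l^2 - 8*l + 15) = (l - 5)*(l - 3)*(l + 3)*(l - 3)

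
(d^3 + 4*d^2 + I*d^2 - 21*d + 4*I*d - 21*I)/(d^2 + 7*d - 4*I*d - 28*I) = (d^2 + d*(-3 + I) - 3*I)/(d - 4*I)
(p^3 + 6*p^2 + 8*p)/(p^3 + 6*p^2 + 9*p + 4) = p*(p + 2)/(p^2 + 2*p + 1)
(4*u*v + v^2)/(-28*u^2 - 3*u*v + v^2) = -v/(7*u - v)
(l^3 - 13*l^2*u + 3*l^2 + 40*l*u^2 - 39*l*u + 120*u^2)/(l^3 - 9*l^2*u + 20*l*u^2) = (-l^2 + 8*l*u - 3*l + 24*u)/(l*(-l + 4*u))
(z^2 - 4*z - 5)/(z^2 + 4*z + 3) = (z - 5)/(z + 3)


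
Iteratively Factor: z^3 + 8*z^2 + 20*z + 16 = (z + 2)*(z^2 + 6*z + 8) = (z + 2)^2*(z + 4)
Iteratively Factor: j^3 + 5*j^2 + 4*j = (j)*(j^2 + 5*j + 4) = j*(j + 4)*(j + 1)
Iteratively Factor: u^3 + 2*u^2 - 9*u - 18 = (u + 2)*(u^2 - 9) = (u + 2)*(u + 3)*(u - 3)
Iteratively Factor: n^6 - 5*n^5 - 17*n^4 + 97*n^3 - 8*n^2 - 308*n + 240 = (n + 4)*(n^5 - 9*n^4 + 19*n^3 + 21*n^2 - 92*n + 60) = (n - 1)*(n + 4)*(n^4 - 8*n^3 + 11*n^2 + 32*n - 60) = (n - 1)*(n + 2)*(n + 4)*(n^3 - 10*n^2 + 31*n - 30) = (n - 3)*(n - 1)*(n + 2)*(n + 4)*(n^2 - 7*n + 10) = (n - 3)*(n - 2)*(n - 1)*(n + 2)*(n + 4)*(n - 5)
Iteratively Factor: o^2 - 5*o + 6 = (o - 3)*(o - 2)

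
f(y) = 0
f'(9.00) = 0.00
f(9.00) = 0.00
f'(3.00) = 0.00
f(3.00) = 0.00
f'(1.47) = 0.00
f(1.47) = 0.00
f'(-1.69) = 0.00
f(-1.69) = 0.00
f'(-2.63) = 0.00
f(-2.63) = 0.00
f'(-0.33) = 0.00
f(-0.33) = 0.00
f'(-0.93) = 0.00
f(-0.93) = 0.00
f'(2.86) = 0.00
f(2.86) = 0.00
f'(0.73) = 0.00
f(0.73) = 0.00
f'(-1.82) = 0.00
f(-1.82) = 0.00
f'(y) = 0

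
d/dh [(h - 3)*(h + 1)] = 2*h - 2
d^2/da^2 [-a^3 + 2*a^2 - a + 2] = 4 - 6*a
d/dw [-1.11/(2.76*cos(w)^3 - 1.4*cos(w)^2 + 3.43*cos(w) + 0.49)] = (-9.1908*cos(w)^2 + 3.108*cos(w) - 3.8073)*sin(w)/(2.76*cos(w)^3 - 1.4*cos(w)^2 + 3.43*cos(w) + 0.49)^2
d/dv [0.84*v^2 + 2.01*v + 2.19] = 1.68*v + 2.01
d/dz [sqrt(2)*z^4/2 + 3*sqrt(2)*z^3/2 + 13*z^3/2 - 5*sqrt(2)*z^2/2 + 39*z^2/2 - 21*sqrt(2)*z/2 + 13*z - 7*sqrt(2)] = 2*sqrt(2)*z^3 + 9*sqrt(2)*z^2/2 + 39*z^2/2 - 5*sqrt(2)*z + 39*z - 21*sqrt(2)/2 + 13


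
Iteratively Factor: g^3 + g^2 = (g)*(g^2 + g) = g*(g + 1)*(g)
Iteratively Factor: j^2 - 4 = (j - 2)*(j + 2)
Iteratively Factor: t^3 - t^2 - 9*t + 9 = (t - 1)*(t^2 - 9) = (t - 1)*(t + 3)*(t - 3)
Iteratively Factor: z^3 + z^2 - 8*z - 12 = (z - 3)*(z^2 + 4*z + 4) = (z - 3)*(z + 2)*(z + 2)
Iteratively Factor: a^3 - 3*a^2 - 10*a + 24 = (a - 4)*(a^2 + a - 6) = (a - 4)*(a + 3)*(a - 2)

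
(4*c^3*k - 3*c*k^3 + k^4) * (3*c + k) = 12*c^4*k + 4*c^3*k^2 - 9*c^2*k^3 + k^5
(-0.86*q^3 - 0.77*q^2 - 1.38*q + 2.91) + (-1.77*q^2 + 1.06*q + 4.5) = -0.86*q^3 - 2.54*q^2 - 0.32*q + 7.41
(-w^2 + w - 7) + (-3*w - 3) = -w^2 - 2*w - 10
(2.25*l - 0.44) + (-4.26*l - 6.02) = -2.01*l - 6.46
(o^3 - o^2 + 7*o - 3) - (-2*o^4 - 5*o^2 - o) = 2*o^4 + o^3 + 4*o^2 + 8*o - 3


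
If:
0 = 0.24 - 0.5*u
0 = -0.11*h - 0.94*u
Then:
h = -4.10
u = 0.48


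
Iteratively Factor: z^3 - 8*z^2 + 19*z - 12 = (z - 1)*(z^2 - 7*z + 12) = (z - 3)*(z - 1)*(z - 4)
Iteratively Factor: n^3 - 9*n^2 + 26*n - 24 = (n - 2)*(n^2 - 7*n + 12) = (n - 4)*(n - 2)*(n - 3)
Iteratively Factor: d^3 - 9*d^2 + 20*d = (d)*(d^2 - 9*d + 20) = d*(d - 5)*(d - 4)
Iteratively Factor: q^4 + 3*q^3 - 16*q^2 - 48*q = (q - 4)*(q^3 + 7*q^2 + 12*q) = (q - 4)*(q + 3)*(q^2 + 4*q) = (q - 4)*(q + 3)*(q + 4)*(q)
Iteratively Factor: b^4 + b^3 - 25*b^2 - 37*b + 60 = (b + 4)*(b^3 - 3*b^2 - 13*b + 15) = (b - 5)*(b + 4)*(b^2 + 2*b - 3) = (b - 5)*(b - 1)*(b + 4)*(b + 3)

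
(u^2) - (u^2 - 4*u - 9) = 4*u + 9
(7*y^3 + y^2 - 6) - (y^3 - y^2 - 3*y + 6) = 6*y^3 + 2*y^2 + 3*y - 12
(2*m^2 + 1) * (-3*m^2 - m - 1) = -6*m^4 - 2*m^3 - 5*m^2 - m - 1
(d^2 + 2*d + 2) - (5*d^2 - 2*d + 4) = -4*d^2 + 4*d - 2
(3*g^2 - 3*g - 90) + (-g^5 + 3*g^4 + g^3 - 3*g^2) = -g^5 + 3*g^4 + g^3 - 3*g - 90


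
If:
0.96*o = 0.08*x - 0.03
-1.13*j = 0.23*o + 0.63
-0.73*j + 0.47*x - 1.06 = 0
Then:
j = -0.57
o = 0.08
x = 1.36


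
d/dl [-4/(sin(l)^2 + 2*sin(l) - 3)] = 8*(sin(l) + 1)*cos(l)/(sin(l)^2 + 2*sin(l) - 3)^2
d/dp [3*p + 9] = 3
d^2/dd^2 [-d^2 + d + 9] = -2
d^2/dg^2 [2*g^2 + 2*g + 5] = 4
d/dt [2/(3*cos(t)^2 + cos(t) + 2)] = 2*(6*cos(t) + 1)*sin(t)/(3*cos(t)^2 + cos(t) + 2)^2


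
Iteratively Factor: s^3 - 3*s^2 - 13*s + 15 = (s + 3)*(s^2 - 6*s + 5) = (s - 5)*(s + 3)*(s - 1)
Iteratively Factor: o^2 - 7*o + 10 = (o - 5)*(o - 2)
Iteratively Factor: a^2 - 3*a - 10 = (a + 2)*(a - 5)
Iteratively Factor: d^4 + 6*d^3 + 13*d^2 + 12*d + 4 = (d + 2)*(d^3 + 4*d^2 + 5*d + 2) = (d + 2)^2*(d^2 + 2*d + 1) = (d + 1)*(d + 2)^2*(d + 1)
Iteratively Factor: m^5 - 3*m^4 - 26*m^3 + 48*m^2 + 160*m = (m)*(m^4 - 3*m^3 - 26*m^2 + 48*m + 160) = m*(m - 5)*(m^3 + 2*m^2 - 16*m - 32) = m*(m - 5)*(m + 4)*(m^2 - 2*m - 8) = m*(m - 5)*(m - 4)*(m + 4)*(m + 2)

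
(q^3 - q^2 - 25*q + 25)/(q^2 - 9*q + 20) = (q^2 + 4*q - 5)/(q - 4)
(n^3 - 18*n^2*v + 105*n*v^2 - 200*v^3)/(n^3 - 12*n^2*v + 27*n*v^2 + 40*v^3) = (n - 5*v)/(n + v)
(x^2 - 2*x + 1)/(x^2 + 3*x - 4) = (x - 1)/(x + 4)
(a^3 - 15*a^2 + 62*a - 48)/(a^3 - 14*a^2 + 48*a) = (a - 1)/a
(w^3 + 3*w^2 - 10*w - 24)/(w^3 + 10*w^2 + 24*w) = (w^2 - w - 6)/(w*(w + 6))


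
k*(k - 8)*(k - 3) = k^3 - 11*k^2 + 24*k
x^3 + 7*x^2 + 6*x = x*(x + 1)*(x + 6)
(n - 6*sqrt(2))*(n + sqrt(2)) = n^2 - 5*sqrt(2)*n - 12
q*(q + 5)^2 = q^3 + 10*q^2 + 25*q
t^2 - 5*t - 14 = (t - 7)*(t + 2)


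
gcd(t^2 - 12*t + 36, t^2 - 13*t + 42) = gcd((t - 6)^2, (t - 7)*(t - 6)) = t - 6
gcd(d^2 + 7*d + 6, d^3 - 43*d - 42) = d^2 + 7*d + 6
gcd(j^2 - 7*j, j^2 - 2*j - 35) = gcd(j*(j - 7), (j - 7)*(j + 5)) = j - 7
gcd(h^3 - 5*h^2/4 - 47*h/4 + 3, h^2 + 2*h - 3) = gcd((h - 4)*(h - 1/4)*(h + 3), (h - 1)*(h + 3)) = h + 3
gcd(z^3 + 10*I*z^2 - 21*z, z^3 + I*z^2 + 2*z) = z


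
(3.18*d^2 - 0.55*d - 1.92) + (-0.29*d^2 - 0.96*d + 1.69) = 2.89*d^2 - 1.51*d - 0.23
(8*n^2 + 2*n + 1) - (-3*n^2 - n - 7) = 11*n^2 + 3*n + 8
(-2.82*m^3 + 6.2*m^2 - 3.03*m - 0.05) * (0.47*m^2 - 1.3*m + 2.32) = -1.3254*m^5 + 6.58*m^4 - 16.0265*m^3 + 18.2995*m^2 - 6.9646*m - 0.116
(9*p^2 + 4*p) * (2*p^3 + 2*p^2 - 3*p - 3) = 18*p^5 + 26*p^4 - 19*p^3 - 39*p^2 - 12*p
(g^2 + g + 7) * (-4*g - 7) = -4*g^3 - 11*g^2 - 35*g - 49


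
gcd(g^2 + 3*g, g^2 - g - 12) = g + 3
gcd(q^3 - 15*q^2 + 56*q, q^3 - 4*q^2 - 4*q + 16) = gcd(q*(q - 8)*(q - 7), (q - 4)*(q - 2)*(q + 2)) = 1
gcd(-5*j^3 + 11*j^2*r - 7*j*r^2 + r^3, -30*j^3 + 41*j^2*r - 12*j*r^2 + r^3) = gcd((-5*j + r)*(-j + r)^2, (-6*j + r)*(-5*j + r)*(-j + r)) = 5*j^2 - 6*j*r + r^2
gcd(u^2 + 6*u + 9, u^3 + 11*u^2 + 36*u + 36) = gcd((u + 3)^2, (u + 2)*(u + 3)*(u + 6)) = u + 3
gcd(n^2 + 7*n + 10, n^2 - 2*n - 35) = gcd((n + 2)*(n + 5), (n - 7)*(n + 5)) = n + 5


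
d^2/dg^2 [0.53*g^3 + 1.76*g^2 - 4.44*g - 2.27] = 3.18*g + 3.52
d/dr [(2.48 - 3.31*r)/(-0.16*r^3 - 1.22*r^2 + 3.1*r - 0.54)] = (-1.0592*r^3 - 2.8478*r^2 + 6.0512*r - 5.9006)/(0.0256*r^6 + 0.3904*r^5 + 0.4964*r^4 - 7.3912*r^3 + 10.9276*r^2 - 3.348*r + 0.2916)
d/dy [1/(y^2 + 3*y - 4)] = (-2*y - 3)/(y^2 + 3*y - 4)^2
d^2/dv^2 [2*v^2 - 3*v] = 4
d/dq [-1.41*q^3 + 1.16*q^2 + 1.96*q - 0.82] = -4.23*q^2 + 2.32*q + 1.96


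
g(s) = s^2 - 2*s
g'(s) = 2*s - 2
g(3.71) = 6.34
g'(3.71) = 5.42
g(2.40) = 0.96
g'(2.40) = 2.80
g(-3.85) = 22.52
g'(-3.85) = -9.70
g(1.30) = -0.91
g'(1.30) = 0.60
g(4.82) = 13.59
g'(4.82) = 7.64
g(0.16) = -0.29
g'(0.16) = -1.68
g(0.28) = -0.48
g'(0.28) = -1.44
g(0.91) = -0.99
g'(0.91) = -0.18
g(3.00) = 3.00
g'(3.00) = 4.00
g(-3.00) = 15.00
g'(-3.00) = -8.00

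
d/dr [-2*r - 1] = -2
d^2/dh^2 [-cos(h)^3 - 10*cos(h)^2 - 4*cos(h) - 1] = 19*cos(h)/4 + 20*cos(2*h) + 9*cos(3*h)/4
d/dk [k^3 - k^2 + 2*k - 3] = 3*k^2 - 2*k + 2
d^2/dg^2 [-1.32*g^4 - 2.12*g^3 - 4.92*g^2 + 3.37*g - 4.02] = -15.84*g^2 - 12.72*g - 9.84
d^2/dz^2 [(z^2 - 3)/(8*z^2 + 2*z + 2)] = 2*(-2*z^3 - 78*z^2 - 18*z + 5)/(64*z^6 + 48*z^5 + 60*z^4 + 25*z^3 + 15*z^2 + 3*z + 1)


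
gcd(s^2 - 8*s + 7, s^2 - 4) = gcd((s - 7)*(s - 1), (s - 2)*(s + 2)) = 1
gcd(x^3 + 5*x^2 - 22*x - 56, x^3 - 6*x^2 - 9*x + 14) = x + 2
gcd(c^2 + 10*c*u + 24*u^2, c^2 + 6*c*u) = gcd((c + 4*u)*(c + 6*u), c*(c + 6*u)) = c + 6*u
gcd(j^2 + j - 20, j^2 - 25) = j + 5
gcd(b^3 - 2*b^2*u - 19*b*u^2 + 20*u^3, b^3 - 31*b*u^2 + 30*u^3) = b^2 - 6*b*u + 5*u^2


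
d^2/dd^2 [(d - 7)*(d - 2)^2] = 6*d - 22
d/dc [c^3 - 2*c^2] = c*(3*c - 4)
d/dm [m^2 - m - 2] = 2*m - 1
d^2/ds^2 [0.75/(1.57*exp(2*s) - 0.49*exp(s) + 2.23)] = ((0.3675 - 4.71*exp(s))*(1.57*exp(2*s) - 0.49*exp(s) + 2.23) + 0.75*(3.14*exp(s) - 0.49)*(6.28*exp(s) - 0.98)*exp(s))*exp(s)/(1.57*exp(2*s) - 0.49*exp(s) + 2.23)^3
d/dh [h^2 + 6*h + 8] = 2*h + 6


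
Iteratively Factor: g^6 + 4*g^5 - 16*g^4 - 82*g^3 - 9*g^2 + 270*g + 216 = (g - 4)*(g^5 + 8*g^4 + 16*g^3 - 18*g^2 - 81*g - 54) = (g - 4)*(g + 3)*(g^4 + 5*g^3 + g^2 - 21*g - 18) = (g - 4)*(g + 3)^2*(g^3 + 2*g^2 - 5*g - 6) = (g - 4)*(g + 1)*(g + 3)^2*(g^2 + g - 6) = (g - 4)*(g - 2)*(g + 1)*(g + 3)^2*(g + 3)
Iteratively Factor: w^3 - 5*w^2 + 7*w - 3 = (w - 3)*(w^2 - 2*w + 1) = (w - 3)*(w - 1)*(w - 1)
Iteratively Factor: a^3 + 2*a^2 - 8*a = (a)*(a^2 + 2*a - 8) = a*(a - 2)*(a + 4)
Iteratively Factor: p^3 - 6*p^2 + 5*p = (p - 5)*(p^2 - p) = (p - 5)*(p - 1)*(p)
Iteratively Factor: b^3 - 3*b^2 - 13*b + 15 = (b + 3)*(b^2 - 6*b + 5) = (b - 1)*(b + 3)*(b - 5)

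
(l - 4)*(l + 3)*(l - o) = l^3 - l^2*o - l^2 + l*o - 12*l + 12*o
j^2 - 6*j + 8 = (j - 4)*(j - 2)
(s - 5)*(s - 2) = s^2 - 7*s + 10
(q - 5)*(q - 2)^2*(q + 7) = q^4 - 2*q^3 - 39*q^2 + 148*q - 140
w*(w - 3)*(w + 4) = w^3 + w^2 - 12*w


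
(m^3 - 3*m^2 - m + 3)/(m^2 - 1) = m - 3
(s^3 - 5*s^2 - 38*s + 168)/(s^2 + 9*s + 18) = (s^2 - 11*s + 28)/(s + 3)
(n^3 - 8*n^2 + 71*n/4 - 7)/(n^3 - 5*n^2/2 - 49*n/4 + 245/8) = 2*(2*n^2 - 9*n + 4)/(4*n^2 + 4*n - 35)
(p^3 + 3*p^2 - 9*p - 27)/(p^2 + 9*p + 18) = (p^2 - 9)/(p + 6)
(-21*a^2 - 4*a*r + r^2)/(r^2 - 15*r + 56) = (-21*a^2 - 4*a*r + r^2)/(r^2 - 15*r + 56)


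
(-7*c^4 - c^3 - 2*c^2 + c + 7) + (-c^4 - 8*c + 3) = -8*c^4 - c^3 - 2*c^2 - 7*c + 10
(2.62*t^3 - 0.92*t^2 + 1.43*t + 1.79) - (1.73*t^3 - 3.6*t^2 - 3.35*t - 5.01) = 0.89*t^3 + 2.68*t^2 + 4.78*t + 6.8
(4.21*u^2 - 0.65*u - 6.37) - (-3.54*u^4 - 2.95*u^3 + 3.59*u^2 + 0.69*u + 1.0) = 3.54*u^4 + 2.95*u^3 + 0.62*u^2 - 1.34*u - 7.37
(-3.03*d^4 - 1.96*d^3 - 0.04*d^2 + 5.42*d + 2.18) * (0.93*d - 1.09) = -2.8179*d^5 + 1.4799*d^4 + 2.0992*d^3 + 5.0842*d^2 - 3.8804*d - 2.3762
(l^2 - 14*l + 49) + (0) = l^2 - 14*l + 49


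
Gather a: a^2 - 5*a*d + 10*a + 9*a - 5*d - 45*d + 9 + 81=a^2 + a*(19 - 5*d) - 50*d + 90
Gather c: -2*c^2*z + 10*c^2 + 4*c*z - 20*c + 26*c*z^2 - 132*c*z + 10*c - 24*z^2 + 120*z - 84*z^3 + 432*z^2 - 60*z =c^2*(10 - 2*z) + c*(26*z^2 - 128*z - 10) - 84*z^3 + 408*z^2 + 60*z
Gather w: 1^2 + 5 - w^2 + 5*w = -w^2 + 5*w + 6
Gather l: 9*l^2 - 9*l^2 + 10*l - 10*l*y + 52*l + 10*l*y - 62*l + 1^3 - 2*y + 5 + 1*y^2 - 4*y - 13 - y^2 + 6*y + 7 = 0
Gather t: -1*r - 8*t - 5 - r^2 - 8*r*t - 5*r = -r^2 - 6*r + t*(-8*r - 8) - 5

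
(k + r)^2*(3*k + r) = 3*k^3 + 7*k^2*r + 5*k*r^2 + r^3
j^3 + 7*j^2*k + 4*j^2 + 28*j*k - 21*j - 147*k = (j - 3)*(j + 7)*(j + 7*k)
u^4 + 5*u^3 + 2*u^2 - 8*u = u*(u - 1)*(u + 2)*(u + 4)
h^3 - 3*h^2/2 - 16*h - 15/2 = (h - 5)*(h + 1/2)*(h + 3)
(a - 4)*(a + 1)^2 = a^3 - 2*a^2 - 7*a - 4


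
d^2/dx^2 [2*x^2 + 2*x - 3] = 4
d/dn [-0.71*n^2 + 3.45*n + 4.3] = 3.45 - 1.42*n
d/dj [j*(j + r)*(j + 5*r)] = 3*j^2 + 12*j*r + 5*r^2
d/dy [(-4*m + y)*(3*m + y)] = -m + 2*y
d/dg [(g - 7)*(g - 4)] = 2*g - 11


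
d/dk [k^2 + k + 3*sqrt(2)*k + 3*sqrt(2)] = 2*k + 1 + 3*sqrt(2)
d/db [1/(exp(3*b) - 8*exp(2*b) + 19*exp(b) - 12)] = (-3*exp(2*b) + 16*exp(b) - 19)*exp(b)/(exp(3*b) - 8*exp(2*b) + 19*exp(b) - 12)^2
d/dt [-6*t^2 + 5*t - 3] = 5 - 12*t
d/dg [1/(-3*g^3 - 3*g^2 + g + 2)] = (9*g^2 + 6*g - 1)/(3*g^3 + 3*g^2 - g - 2)^2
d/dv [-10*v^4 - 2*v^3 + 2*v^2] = 2*v*(-20*v^2 - 3*v + 2)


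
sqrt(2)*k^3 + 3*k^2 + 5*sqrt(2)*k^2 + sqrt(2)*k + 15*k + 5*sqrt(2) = (k + 5)*(k + sqrt(2))*(sqrt(2)*k + 1)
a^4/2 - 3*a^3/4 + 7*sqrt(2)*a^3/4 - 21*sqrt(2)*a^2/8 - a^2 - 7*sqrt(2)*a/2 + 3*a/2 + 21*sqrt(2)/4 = (a/2 + sqrt(2)/2)*(a - 3/2)*(a - sqrt(2))*(a + 7*sqrt(2)/2)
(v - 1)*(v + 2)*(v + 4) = v^3 + 5*v^2 + 2*v - 8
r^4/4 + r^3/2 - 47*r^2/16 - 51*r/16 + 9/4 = (r/4 + 1)*(r - 3)*(r - 1/2)*(r + 3/2)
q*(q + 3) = q^2 + 3*q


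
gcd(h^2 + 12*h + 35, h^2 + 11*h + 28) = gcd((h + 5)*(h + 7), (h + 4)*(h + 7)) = h + 7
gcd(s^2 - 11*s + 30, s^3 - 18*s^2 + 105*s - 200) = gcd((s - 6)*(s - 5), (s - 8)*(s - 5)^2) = s - 5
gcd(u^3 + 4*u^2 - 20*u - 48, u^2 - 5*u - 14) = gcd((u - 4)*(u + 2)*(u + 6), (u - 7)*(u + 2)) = u + 2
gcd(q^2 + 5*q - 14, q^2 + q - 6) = q - 2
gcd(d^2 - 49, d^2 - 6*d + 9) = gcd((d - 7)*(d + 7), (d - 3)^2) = 1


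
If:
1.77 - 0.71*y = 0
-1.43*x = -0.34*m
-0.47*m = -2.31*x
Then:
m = 0.00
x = 0.00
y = 2.49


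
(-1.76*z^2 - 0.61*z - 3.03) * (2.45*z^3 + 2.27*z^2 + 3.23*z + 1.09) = -4.312*z^5 - 5.4897*z^4 - 14.493*z^3 - 10.7668*z^2 - 10.4518*z - 3.3027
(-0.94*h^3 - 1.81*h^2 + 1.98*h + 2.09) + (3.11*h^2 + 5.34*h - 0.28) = -0.94*h^3 + 1.3*h^2 + 7.32*h + 1.81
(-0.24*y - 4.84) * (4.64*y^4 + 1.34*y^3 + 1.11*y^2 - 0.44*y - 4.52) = -1.1136*y^5 - 22.7792*y^4 - 6.752*y^3 - 5.2668*y^2 + 3.2144*y + 21.8768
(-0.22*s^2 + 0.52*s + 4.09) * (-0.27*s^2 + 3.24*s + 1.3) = 0.0594*s^4 - 0.8532*s^3 + 0.2945*s^2 + 13.9276*s + 5.317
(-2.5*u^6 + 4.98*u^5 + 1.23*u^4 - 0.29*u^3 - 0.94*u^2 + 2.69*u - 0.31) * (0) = 0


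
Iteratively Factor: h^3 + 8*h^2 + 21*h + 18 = (h + 2)*(h^2 + 6*h + 9) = (h + 2)*(h + 3)*(h + 3)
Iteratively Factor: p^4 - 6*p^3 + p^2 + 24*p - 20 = (p - 1)*(p^3 - 5*p^2 - 4*p + 20) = (p - 1)*(p + 2)*(p^2 - 7*p + 10) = (p - 5)*(p - 1)*(p + 2)*(p - 2)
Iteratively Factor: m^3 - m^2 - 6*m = (m + 2)*(m^2 - 3*m) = m*(m + 2)*(m - 3)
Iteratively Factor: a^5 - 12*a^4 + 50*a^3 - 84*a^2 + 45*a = (a - 3)*(a^4 - 9*a^3 + 23*a^2 - 15*a) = (a - 5)*(a - 3)*(a^3 - 4*a^2 + 3*a) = (a - 5)*(a - 3)^2*(a^2 - a) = (a - 5)*(a - 3)^2*(a - 1)*(a)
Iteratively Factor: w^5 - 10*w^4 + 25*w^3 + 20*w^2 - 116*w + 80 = (w + 2)*(w^4 - 12*w^3 + 49*w^2 - 78*w + 40) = (w - 2)*(w + 2)*(w^3 - 10*w^2 + 29*w - 20) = (w - 4)*(w - 2)*(w + 2)*(w^2 - 6*w + 5) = (w - 4)*(w - 2)*(w - 1)*(w + 2)*(w - 5)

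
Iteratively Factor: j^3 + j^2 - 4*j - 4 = (j + 1)*(j^2 - 4) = (j - 2)*(j + 1)*(j + 2)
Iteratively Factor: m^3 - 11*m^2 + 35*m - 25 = (m - 1)*(m^2 - 10*m + 25) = (m - 5)*(m - 1)*(m - 5)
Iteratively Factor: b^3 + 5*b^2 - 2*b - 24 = (b + 3)*(b^2 + 2*b - 8) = (b + 3)*(b + 4)*(b - 2)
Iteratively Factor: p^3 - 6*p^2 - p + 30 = (p - 5)*(p^2 - p - 6) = (p - 5)*(p - 3)*(p + 2)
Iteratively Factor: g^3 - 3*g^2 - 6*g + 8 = (g + 2)*(g^2 - 5*g + 4) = (g - 4)*(g + 2)*(g - 1)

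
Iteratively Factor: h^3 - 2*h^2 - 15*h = (h - 5)*(h^2 + 3*h) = h*(h - 5)*(h + 3)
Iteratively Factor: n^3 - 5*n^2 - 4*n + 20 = (n - 5)*(n^2 - 4) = (n - 5)*(n - 2)*(n + 2)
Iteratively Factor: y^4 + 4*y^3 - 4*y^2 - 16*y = (y)*(y^3 + 4*y^2 - 4*y - 16) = y*(y + 4)*(y^2 - 4) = y*(y - 2)*(y + 4)*(y + 2)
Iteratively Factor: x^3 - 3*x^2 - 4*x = (x)*(x^2 - 3*x - 4) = x*(x + 1)*(x - 4)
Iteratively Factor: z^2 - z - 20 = (z + 4)*(z - 5)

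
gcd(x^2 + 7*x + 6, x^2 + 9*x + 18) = x + 6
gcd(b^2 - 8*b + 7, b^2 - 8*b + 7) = b^2 - 8*b + 7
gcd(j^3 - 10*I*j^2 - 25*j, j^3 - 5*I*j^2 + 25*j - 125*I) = j^2 - 10*I*j - 25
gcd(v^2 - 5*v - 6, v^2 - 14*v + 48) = v - 6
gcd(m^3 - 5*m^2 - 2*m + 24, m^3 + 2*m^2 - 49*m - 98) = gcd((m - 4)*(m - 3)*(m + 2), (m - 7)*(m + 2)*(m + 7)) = m + 2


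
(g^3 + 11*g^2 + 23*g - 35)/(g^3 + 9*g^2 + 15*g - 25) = (g + 7)/(g + 5)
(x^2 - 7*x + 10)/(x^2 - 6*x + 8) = (x - 5)/(x - 4)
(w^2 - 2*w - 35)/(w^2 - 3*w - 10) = (-w^2 + 2*w + 35)/(-w^2 + 3*w + 10)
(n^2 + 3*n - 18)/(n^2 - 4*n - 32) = (-n^2 - 3*n + 18)/(-n^2 + 4*n + 32)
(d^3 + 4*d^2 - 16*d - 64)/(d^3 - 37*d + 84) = (d^2 + 8*d + 16)/(d^2 + 4*d - 21)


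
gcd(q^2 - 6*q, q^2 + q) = q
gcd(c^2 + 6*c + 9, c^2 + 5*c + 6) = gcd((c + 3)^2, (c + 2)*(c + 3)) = c + 3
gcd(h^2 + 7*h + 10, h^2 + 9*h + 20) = h + 5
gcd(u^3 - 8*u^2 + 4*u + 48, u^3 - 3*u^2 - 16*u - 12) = u^2 - 4*u - 12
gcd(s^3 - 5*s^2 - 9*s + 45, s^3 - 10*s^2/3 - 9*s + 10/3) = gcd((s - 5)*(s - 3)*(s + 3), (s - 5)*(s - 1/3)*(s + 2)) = s - 5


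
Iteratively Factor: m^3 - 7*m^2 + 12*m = (m - 3)*(m^2 - 4*m) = m*(m - 3)*(m - 4)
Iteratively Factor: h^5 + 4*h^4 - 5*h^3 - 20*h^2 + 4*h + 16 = (h - 1)*(h^4 + 5*h^3 - 20*h - 16) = (h - 1)*(h + 1)*(h^3 + 4*h^2 - 4*h - 16) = (h - 1)*(h + 1)*(h + 2)*(h^2 + 2*h - 8) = (h - 1)*(h + 1)*(h + 2)*(h + 4)*(h - 2)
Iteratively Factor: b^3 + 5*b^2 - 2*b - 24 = (b - 2)*(b^2 + 7*b + 12) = (b - 2)*(b + 4)*(b + 3)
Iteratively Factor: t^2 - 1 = (t - 1)*(t + 1)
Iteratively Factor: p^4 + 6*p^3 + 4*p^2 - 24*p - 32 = (p + 2)*(p^3 + 4*p^2 - 4*p - 16) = (p + 2)*(p + 4)*(p^2 - 4) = (p - 2)*(p + 2)*(p + 4)*(p + 2)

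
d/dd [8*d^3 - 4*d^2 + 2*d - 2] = 24*d^2 - 8*d + 2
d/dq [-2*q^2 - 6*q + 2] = -4*q - 6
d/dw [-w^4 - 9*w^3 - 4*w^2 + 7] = w*(-4*w^2 - 27*w - 8)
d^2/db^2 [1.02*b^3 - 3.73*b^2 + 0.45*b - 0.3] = 6.12*b - 7.46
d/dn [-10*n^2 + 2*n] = 2 - 20*n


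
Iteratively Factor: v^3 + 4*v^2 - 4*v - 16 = (v + 4)*(v^2 - 4) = (v - 2)*(v + 4)*(v + 2)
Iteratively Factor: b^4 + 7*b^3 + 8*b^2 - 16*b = (b + 4)*(b^3 + 3*b^2 - 4*b) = b*(b + 4)*(b^2 + 3*b - 4) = b*(b + 4)^2*(b - 1)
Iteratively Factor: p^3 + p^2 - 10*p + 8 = (p + 4)*(p^2 - 3*p + 2) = (p - 1)*(p + 4)*(p - 2)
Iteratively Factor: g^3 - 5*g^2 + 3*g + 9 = (g - 3)*(g^2 - 2*g - 3) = (g - 3)*(g + 1)*(g - 3)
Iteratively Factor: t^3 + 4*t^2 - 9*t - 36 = (t + 3)*(t^2 + t - 12) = (t - 3)*(t + 3)*(t + 4)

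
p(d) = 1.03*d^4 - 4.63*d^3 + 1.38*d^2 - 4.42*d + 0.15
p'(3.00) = -9.91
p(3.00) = -42.27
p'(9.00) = 1898.81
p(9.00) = 3454.71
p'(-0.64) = -12.96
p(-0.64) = 4.93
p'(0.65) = -7.36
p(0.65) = -3.23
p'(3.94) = 42.82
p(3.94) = -30.82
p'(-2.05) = -103.95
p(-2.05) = 73.09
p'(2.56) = -19.26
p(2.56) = -35.56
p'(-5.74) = -1257.08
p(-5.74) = 2064.72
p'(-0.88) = -20.41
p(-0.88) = 8.88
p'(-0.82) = -18.29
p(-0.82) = 7.72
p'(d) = 4.12*d^3 - 13.89*d^2 + 2.76*d - 4.42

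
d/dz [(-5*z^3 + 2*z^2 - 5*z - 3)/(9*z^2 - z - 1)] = (-45*z^4 + 10*z^3 + 58*z^2 + 50*z + 2)/(81*z^4 - 18*z^3 - 17*z^2 + 2*z + 1)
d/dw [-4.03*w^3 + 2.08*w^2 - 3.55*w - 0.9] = -12.09*w^2 + 4.16*w - 3.55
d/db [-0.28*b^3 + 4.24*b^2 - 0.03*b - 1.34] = -0.84*b^2 + 8.48*b - 0.03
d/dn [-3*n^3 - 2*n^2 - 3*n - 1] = -9*n^2 - 4*n - 3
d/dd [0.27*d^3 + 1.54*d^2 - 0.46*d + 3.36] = 0.81*d^2 + 3.08*d - 0.46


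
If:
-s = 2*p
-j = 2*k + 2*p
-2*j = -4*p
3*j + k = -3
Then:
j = -3/2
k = 3/2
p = -3/4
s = 3/2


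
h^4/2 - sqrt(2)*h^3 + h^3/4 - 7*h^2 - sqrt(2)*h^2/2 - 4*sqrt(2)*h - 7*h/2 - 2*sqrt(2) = (h/2 + sqrt(2)/2)*(h + 1/2)*(h - 4*sqrt(2))*(h + sqrt(2))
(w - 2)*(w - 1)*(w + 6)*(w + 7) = w^4 + 10*w^3 + 5*w^2 - 100*w + 84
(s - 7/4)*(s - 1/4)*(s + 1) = s^3 - s^2 - 25*s/16 + 7/16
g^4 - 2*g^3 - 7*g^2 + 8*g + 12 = (g - 3)*(g - 2)*(g + 1)*(g + 2)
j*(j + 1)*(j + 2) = j^3 + 3*j^2 + 2*j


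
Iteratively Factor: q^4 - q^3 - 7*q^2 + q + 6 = (q + 1)*(q^3 - 2*q^2 - 5*q + 6) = (q + 1)*(q + 2)*(q^2 - 4*q + 3) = (q - 3)*(q + 1)*(q + 2)*(q - 1)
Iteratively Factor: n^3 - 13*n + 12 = (n - 1)*(n^2 + n - 12) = (n - 1)*(n + 4)*(n - 3)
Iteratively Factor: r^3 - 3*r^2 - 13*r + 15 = (r - 5)*(r^2 + 2*r - 3) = (r - 5)*(r + 3)*(r - 1)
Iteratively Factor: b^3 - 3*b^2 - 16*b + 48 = (b - 3)*(b^2 - 16) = (b - 3)*(b + 4)*(b - 4)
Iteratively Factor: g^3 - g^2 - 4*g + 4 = (g - 2)*(g^2 + g - 2) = (g - 2)*(g + 2)*(g - 1)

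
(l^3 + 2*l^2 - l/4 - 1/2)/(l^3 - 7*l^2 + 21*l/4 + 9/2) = (2*l^2 + 3*l - 2)/(2*l^2 - 15*l + 18)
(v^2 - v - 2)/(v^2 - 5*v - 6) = (v - 2)/(v - 6)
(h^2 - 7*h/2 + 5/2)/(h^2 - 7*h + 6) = (h - 5/2)/(h - 6)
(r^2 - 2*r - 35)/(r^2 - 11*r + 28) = (r + 5)/(r - 4)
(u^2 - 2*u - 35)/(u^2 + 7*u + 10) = (u - 7)/(u + 2)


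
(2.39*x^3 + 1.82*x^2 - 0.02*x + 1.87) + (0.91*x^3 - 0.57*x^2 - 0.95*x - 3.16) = 3.3*x^3 + 1.25*x^2 - 0.97*x - 1.29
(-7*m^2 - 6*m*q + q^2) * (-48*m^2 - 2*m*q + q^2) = 336*m^4 + 302*m^3*q - 43*m^2*q^2 - 8*m*q^3 + q^4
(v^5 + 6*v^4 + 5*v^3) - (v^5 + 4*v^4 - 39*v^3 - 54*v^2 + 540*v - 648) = 2*v^4 + 44*v^3 + 54*v^2 - 540*v + 648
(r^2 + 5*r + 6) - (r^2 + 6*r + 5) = 1 - r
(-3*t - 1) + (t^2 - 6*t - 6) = t^2 - 9*t - 7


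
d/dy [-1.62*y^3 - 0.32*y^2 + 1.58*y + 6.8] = -4.86*y^2 - 0.64*y + 1.58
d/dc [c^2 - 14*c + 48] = 2*c - 14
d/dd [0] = 0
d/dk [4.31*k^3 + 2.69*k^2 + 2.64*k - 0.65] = 12.93*k^2 + 5.38*k + 2.64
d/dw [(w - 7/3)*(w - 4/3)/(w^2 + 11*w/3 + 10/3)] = 2*(99*w^2 + 6*w - 319)/(3*(9*w^4 + 66*w^3 + 181*w^2 + 220*w + 100))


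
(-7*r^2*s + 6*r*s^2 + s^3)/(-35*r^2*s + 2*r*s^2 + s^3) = (r - s)/(5*r - s)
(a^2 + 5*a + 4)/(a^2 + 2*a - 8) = (a + 1)/(a - 2)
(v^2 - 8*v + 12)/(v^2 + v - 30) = (v^2 - 8*v + 12)/(v^2 + v - 30)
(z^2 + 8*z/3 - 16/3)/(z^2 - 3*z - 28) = (z - 4/3)/(z - 7)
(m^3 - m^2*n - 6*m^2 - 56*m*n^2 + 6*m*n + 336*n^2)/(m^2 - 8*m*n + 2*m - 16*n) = (m^2 + 7*m*n - 6*m - 42*n)/(m + 2)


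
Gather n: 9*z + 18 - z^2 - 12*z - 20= -z^2 - 3*z - 2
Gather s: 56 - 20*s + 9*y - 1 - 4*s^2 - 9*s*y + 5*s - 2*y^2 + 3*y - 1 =-4*s^2 + s*(-9*y - 15) - 2*y^2 + 12*y + 54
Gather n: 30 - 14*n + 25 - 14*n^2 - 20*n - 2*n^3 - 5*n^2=-2*n^3 - 19*n^2 - 34*n + 55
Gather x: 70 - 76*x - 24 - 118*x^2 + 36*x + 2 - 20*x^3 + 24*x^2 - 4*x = -20*x^3 - 94*x^2 - 44*x + 48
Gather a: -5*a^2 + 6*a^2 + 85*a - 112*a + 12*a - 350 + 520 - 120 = a^2 - 15*a + 50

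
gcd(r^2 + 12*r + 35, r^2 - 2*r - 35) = r + 5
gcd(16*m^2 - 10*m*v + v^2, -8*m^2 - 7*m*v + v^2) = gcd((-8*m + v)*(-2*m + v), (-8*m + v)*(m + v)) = -8*m + v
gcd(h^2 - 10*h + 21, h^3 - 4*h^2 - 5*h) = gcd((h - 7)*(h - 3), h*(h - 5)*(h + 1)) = 1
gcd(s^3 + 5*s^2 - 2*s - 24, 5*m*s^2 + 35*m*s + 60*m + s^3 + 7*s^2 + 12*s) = s^2 + 7*s + 12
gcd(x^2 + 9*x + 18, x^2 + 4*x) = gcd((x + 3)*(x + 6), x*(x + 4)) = 1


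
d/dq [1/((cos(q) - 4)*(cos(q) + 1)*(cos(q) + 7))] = (-3*sin(q)^2 + 8*cos(q) - 22)*sin(q)/((cos(q) - 4)^2*(cos(q) + 1)^2*(cos(q) + 7)^2)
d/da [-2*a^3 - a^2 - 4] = 2*a*(-3*a - 1)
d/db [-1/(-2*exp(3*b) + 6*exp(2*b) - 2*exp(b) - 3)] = (-6*exp(2*b) + 12*exp(b) - 2)*exp(b)/(2*exp(3*b) - 6*exp(2*b) + 2*exp(b) + 3)^2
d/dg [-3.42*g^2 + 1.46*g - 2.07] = 1.46 - 6.84*g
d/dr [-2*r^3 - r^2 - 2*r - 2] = -6*r^2 - 2*r - 2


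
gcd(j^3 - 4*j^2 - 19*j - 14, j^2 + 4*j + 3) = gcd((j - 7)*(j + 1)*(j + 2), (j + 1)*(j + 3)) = j + 1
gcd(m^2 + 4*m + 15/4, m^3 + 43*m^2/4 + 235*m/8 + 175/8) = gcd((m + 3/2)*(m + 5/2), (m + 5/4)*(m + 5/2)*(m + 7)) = m + 5/2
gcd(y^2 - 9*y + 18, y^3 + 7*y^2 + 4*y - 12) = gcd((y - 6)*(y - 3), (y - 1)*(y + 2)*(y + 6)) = 1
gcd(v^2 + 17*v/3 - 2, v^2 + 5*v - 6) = v + 6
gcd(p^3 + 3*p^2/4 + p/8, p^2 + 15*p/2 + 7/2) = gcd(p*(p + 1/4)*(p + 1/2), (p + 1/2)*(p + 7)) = p + 1/2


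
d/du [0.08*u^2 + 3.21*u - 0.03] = 0.16*u + 3.21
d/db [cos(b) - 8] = -sin(b)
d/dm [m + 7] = 1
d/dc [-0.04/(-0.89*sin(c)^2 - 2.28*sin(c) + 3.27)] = -(0.0712*sin(c) + 0.0912)*cos(c)/(0.89*sin(c)^2 + 2.28*sin(c) - 3.27)^2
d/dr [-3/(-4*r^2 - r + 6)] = 3*(-8*r - 1)/(4*r^2 + r - 6)^2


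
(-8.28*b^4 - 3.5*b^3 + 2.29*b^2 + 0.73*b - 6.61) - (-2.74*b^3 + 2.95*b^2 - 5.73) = -8.28*b^4 - 0.76*b^3 - 0.66*b^2 + 0.73*b - 0.88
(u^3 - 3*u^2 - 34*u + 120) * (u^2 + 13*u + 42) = u^5 + 10*u^4 - 31*u^3 - 448*u^2 + 132*u + 5040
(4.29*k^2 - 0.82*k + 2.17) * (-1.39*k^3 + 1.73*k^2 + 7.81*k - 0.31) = -5.9631*k^5 + 8.5615*k^4 + 29.07*k^3 - 3.98*k^2 + 17.2019*k - 0.6727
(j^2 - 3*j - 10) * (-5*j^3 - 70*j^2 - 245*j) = -5*j^5 - 55*j^4 + 15*j^3 + 1435*j^2 + 2450*j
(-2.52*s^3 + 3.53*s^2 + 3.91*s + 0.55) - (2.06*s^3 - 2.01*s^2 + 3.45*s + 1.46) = -4.58*s^3 + 5.54*s^2 + 0.46*s - 0.91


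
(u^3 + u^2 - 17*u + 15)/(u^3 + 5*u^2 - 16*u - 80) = (u^2 - 4*u + 3)/(u^2 - 16)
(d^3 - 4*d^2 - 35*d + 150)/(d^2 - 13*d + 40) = (d^2 + d - 30)/(d - 8)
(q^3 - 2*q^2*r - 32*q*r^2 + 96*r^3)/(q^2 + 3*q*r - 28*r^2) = (q^2 + 2*q*r - 24*r^2)/(q + 7*r)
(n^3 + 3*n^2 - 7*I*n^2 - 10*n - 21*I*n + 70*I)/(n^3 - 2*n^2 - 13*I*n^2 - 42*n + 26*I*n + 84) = (n + 5)/(n - 6*I)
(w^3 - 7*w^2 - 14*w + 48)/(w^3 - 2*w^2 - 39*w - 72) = (w - 2)/(w + 3)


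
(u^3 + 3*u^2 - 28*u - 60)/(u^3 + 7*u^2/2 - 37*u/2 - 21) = 2*(u^2 - 3*u - 10)/(2*u^2 - 5*u - 7)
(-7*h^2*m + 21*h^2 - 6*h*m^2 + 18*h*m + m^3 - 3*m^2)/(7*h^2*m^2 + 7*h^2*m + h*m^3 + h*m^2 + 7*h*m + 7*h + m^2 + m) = (-7*h^2*m + 21*h^2 - 6*h*m^2 + 18*h*m + m^3 - 3*m^2)/(7*h^2*m^2 + 7*h^2*m + h*m^3 + h*m^2 + 7*h*m + 7*h + m^2 + m)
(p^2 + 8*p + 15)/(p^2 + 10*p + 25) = (p + 3)/(p + 5)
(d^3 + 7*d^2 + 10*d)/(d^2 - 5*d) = (d^2 + 7*d + 10)/(d - 5)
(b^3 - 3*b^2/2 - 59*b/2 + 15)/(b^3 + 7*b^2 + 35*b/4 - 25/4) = 2*(b - 6)/(2*b + 5)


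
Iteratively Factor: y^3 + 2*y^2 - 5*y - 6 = (y + 1)*(y^2 + y - 6) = (y - 2)*(y + 1)*(y + 3)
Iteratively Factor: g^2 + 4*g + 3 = (g + 3)*(g + 1)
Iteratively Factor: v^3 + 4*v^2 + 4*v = (v)*(v^2 + 4*v + 4) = v*(v + 2)*(v + 2)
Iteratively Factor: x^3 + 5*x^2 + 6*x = (x + 2)*(x^2 + 3*x) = (x + 2)*(x + 3)*(x)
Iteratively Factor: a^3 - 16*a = (a - 4)*(a^2 + 4*a) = a*(a - 4)*(a + 4)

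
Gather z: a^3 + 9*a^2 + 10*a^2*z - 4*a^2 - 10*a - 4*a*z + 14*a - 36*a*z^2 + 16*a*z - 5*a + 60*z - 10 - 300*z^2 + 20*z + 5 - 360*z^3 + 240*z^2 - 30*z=a^3 + 5*a^2 - a - 360*z^3 + z^2*(-36*a - 60) + z*(10*a^2 + 12*a + 50) - 5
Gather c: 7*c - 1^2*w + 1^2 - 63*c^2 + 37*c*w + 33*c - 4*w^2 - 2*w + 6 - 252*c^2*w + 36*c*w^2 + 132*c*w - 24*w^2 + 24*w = c^2*(-252*w - 63) + c*(36*w^2 + 169*w + 40) - 28*w^2 + 21*w + 7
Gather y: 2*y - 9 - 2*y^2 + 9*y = -2*y^2 + 11*y - 9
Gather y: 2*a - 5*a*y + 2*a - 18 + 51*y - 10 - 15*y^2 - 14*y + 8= 4*a - 15*y^2 + y*(37 - 5*a) - 20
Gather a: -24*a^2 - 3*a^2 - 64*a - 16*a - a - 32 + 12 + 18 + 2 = -27*a^2 - 81*a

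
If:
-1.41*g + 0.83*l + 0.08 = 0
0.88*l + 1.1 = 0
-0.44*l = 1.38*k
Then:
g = -0.68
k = 0.40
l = -1.25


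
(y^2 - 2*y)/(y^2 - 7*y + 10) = y/(y - 5)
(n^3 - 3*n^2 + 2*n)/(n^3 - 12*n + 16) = n*(n - 1)/(n^2 + 2*n - 8)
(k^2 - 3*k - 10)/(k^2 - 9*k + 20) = (k + 2)/(k - 4)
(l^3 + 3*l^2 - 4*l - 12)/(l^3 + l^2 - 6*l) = (l + 2)/l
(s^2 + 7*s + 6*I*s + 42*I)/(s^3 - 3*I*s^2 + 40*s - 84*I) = (s + 7)/(s^2 - 9*I*s - 14)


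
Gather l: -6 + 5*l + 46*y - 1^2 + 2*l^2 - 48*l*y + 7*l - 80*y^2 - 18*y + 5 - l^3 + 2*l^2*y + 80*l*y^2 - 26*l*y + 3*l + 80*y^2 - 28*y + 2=-l^3 + l^2*(2*y + 2) + l*(80*y^2 - 74*y + 15)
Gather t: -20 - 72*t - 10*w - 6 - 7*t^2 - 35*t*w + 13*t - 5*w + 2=-7*t^2 + t*(-35*w - 59) - 15*w - 24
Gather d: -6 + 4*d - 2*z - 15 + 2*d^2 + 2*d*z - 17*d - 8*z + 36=2*d^2 + d*(2*z - 13) - 10*z + 15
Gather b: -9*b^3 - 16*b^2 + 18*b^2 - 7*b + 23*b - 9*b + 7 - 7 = -9*b^3 + 2*b^2 + 7*b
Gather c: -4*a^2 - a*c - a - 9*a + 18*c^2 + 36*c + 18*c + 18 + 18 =-4*a^2 - 10*a + 18*c^2 + c*(54 - a) + 36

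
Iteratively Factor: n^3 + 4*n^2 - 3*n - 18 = (n + 3)*(n^2 + n - 6) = (n - 2)*(n + 3)*(n + 3)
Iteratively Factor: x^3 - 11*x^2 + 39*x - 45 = (x - 3)*(x^2 - 8*x + 15) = (x - 3)^2*(x - 5)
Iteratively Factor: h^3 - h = (h + 1)*(h^2 - h) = h*(h + 1)*(h - 1)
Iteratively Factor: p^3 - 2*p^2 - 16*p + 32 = (p - 2)*(p^2 - 16) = (p - 2)*(p + 4)*(p - 4)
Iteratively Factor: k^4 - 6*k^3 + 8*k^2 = (k - 4)*(k^3 - 2*k^2) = k*(k - 4)*(k^2 - 2*k) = k^2*(k - 4)*(k - 2)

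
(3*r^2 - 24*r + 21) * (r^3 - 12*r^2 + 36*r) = 3*r^5 - 60*r^4 + 417*r^3 - 1116*r^2 + 756*r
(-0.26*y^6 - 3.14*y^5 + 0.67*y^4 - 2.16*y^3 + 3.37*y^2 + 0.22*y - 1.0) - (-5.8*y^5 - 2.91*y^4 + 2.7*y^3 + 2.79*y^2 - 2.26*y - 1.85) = -0.26*y^6 + 2.66*y^5 + 3.58*y^4 - 4.86*y^3 + 0.58*y^2 + 2.48*y + 0.85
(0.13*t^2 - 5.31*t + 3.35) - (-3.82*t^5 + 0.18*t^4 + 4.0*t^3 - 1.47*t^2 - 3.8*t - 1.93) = 3.82*t^5 - 0.18*t^4 - 4.0*t^3 + 1.6*t^2 - 1.51*t + 5.28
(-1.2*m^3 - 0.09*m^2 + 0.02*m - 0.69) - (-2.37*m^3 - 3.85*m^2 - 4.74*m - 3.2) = 1.17*m^3 + 3.76*m^2 + 4.76*m + 2.51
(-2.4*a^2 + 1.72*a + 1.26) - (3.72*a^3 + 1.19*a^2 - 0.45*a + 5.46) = -3.72*a^3 - 3.59*a^2 + 2.17*a - 4.2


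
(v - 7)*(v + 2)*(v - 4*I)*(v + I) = v^4 - 5*v^3 - 3*I*v^3 - 10*v^2 + 15*I*v^2 - 20*v + 42*I*v - 56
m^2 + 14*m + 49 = (m + 7)^2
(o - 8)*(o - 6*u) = o^2 - 6*o*u - 8*o + 48*u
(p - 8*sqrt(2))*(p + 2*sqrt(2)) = p^2 - 6*sqrt(2)*p - 32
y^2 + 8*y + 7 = (y + 1)*(y + 7)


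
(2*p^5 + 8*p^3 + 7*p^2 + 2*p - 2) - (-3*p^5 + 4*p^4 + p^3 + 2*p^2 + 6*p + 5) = 5*p^5 - 4*p^4 + 7*p^3 + 5*p^2 - 4*p - 7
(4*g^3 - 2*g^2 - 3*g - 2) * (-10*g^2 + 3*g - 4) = -40*g^5 + 32*g^4 + 8*g^3 + 19*g^2 + 6*g + 8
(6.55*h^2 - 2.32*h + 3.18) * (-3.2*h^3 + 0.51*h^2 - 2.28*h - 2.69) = -20.96*h^5 + 10.7645*h^4 - 26.2932*h^3 - 10.7081*h^2 - 1.0096*h - 8.5542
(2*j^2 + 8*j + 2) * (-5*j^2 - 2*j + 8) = -10*j^4 - 44*j^3 - 10*j^2 + 60*j + 16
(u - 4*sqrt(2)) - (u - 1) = 1 - 4*sqrt(2)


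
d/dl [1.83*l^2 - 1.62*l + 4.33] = 3.66*l - 1.62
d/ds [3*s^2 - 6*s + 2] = 6*s - 6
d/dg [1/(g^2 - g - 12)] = (1 - 2*g)/(-g^2 + g + 12)^2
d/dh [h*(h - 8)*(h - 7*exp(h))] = -7*h^2*exp(h) + 3*h^2 + 42*h*exp(h) - 16*h + 56*exp(h)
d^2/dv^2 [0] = 0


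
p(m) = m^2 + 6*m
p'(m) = 2*m + 6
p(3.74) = 36.43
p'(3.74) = 13.48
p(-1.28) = -6.04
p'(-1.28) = 3.44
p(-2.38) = -8.62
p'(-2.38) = 1.24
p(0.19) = 1.18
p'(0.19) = 6.38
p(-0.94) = -4.76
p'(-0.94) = 4.12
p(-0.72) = -3.80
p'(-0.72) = 4.56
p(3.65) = 35.22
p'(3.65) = 13.30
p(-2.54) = -8.79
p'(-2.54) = 0.92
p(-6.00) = 0.00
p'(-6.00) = -6.00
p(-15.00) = 135.00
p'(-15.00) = -24.00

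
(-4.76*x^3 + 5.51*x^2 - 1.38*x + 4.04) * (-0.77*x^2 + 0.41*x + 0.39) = 3.6652*x^5 - 6.1943*x^4 + 1.4653*x^3 - 1.5277*x^2 + 1.1182*x + 1.5756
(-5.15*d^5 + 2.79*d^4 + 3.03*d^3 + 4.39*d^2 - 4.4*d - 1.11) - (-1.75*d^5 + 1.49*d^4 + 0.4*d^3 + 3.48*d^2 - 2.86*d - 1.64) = -3.4*d^5 + 1.3*d^4 + 2.63*d^3 + 0.91*d^2 - 1.54*d + 0.53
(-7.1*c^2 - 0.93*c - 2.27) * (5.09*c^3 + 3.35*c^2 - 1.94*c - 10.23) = -36.139*c^5 - 28.5187*c^4 - 0.895800000000001*c^3 + 66.8327*c^2 + 13.9177*c + 23.2221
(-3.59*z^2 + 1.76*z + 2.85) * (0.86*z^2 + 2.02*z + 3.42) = -3.0874*z^4 - 5.7382*z^3 - 6.2716*z^2 + 11.7762*z + 9.747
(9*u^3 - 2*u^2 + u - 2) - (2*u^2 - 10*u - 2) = 9*u^3 - 4*u^2 + 11*u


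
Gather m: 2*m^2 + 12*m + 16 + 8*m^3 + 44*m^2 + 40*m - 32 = 8*m^3 + 46*m^2 + 52*m - 16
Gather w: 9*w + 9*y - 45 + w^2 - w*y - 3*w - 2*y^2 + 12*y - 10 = w^2 + w*(6 - y) - 2*y^2 + 21*y - 55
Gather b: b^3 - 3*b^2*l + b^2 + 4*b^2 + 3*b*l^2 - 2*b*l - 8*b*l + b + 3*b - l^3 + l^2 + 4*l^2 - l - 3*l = b^3 + b^2*(5 - 3*l) + b*(3*l^2 - 10*l + 4) - l^3 + 5*l^2 - 4*l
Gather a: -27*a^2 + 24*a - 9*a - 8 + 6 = -27*a^2 + 15*a - 2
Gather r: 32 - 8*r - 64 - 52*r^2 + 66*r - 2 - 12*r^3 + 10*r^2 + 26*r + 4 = -12*r^3 - 42*r^2 + 84*r - 30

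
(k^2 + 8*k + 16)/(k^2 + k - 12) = (k + 4)/(k - 3)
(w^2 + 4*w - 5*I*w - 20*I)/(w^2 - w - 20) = (w - 5*I)/(w - 5)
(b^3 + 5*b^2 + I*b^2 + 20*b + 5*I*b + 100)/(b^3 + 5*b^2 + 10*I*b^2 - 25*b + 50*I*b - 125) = (b - 4*I)/(b + 5*I)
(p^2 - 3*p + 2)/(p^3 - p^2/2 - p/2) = 2*(p - 2)/(p*(2*p + 1))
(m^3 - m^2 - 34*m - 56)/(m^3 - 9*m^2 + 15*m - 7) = (m^2 + 6*m + 8)/(m^2 - 2*m + 1)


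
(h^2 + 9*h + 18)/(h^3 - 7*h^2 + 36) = (h^2 + 9*h + 18)/(h^3 - 7*h^2 + 36)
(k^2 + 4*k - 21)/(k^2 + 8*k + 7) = (k - 3)/(k + 1)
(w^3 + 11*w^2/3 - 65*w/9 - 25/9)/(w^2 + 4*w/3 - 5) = (3*w^2 + 16*w + 5)/(3*(w + 3))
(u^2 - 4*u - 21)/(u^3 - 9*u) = (u - 7)/(u*(u - 3))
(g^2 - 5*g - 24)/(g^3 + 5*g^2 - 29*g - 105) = (g - 8)/(g^2 + 2*g - 35)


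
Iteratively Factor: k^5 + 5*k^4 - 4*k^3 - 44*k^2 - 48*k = (k + 2)*(k^4 + 3*k^3 - 10*k^2 - 24*k) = k*(k + 2)*(k^3 + 3*k^2 - 10*k - 24) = k*(k + 2)^2*(k^2 + k - 12) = k*(k + 2)^2*(k + 4)*(k - 3)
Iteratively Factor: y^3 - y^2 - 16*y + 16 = (y + 4)*(y^2 - 5*y + 4) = (y - 4)*(y + 4)*(y - 1)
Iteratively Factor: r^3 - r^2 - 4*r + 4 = (r + 2)*(r^2 - 3*r + 2) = (r - 1)*(r + 2)*(r - 2)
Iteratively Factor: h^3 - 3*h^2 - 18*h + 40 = (h - 2)*(h^2 - h - 20) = (h - 2)*(h + 4)*(h - 5)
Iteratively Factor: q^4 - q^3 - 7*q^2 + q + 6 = (q - 3)*(q^3 + 2*q^2 - q - 2) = (q - 3)*(q + 1)*(q^2 + q - 2) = (q - 3)*(q + 1)*(q + 2)*(q - 1)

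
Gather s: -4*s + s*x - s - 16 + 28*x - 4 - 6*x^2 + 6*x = s*(x - 5) - 6*x^2 + 34*x - 20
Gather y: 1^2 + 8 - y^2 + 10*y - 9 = -y^2 + 10*y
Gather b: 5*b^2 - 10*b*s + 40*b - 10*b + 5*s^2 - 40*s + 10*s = 5*b^2 + b*(30 - 10*s) + 5*s^2 - 30*s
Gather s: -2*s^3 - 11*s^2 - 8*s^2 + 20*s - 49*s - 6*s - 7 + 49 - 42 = -2*s^3 - 19*s^2 - 35*s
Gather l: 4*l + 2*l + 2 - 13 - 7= 6*l - 18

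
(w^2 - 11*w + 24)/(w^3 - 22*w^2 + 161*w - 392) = (w - 3)/(w^2 - 14*w + 49)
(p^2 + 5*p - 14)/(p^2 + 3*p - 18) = (p^2 + 5*p - 14)/(p^2 + 3*p - 18)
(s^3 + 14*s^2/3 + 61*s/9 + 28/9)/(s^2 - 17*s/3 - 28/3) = (3*s^2 + 10*s + 7)/(3*(s - 7))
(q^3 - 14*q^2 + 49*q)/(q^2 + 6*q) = (q^2 - 14*q + 49)/(q + 6)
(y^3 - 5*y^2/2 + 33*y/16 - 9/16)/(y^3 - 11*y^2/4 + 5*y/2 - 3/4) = (y - 3/4)/(y - 1)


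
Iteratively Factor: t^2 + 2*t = (t)*(t + 2)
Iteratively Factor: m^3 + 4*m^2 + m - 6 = (m - 1)*(m^2 + 5*m + 6) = (m - 1)*(m + 2)*(m + 3)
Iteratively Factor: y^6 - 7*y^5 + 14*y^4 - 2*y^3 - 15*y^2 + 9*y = (y - 1)*(y^5 - 6*y^4 + 8*y^3 + 6*y^2 - 9*y) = (y - 1)^2*(y^4 - 5*y^3 + 3*y^2 + 9*y) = (y - 1)^2*(y + 1)*(y^3 - 6*y^2 + 9*y) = (y - 3)*(y - 1)^2*(y + 1)*(y^2 - 3*y) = y*(y - 3)*(y - 1)^2*(y + 1)*(y - 3)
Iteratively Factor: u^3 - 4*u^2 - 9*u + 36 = (u - 3)*(u^2 - u - 12) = (u - 3)*(u + 3)*(u - 4)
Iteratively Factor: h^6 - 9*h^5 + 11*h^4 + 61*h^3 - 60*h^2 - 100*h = (h + 1)*(h^5 - 10*h^4 + 21*h^3 + 40*h^2 - 100*h) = (h - 5)*(h + 1)*(h^4 - 5*h^3 - 4*h^2 + 20*h) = (h - 5)*(h - 2)*(h + 1)*(h^3 - 3*h^2 - 10*h) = (h - 5)^2*(h - 2)*(h + 1)*(h^2 + 2*h) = h*(h - 5)^2*(h - 2)*(h + 1)*(h + 2)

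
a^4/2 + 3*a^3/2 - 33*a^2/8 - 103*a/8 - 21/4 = (a/2 + 1)*(a - 3)*(a + 1/2)*(a + 7/2)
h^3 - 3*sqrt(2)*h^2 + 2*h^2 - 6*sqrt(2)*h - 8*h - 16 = (h + 2)*(h - 4*sqrt(2))*(h + sqrt(2))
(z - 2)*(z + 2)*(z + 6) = z^3 + 6*z^2 - 4*z - 24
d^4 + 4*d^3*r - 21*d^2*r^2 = d^2*(d - 3*r)*(d + 7*r)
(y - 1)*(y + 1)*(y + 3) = y^3 + 3*y^2 - y - 3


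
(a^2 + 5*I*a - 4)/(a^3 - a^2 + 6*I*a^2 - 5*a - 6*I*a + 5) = (a + 4*I)/(a^2 + a*(-1 + 5*I) - 5*I)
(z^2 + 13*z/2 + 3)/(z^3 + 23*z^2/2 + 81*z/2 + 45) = (2*z + 1)/(2*z^2 + 11*z + 15)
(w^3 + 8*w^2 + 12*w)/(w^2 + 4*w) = (w^2 + 8*w + 12)/(w + 4)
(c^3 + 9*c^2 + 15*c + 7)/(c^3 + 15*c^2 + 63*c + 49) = (c + 1)/(c + 7)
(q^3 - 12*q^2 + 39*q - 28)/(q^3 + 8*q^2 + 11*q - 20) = (q^2 - 11*q + 28)/(q^2 + 9*q + 20)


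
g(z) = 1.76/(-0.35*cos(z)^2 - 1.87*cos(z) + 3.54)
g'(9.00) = -0.04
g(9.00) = 0.36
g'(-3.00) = 0.01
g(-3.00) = 0.35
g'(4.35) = 0.15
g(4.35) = 0.42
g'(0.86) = -0.66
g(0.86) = 0.81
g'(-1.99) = 0.14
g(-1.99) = 0.41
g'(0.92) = -0.62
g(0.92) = 0.77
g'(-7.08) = 0.70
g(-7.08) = 0.85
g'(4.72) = 0.27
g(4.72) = 0.50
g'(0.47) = -0.78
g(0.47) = 1.10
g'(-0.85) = 0.66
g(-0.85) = 0.82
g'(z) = 1.76*(-0.7*sin(z)*cos(z) - 1.87*sin(z))/(-0.35*cos(z)^2 - 1.87*cos(z) + 3.54)^2 = -(1.232*cos(z) + 3.2912)*sin(z)/(0.35*cos(z)^2 + 1.87*cos(z) - 3.54)^2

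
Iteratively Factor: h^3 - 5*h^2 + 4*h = (h)*(h^2 - 5*h + 4) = h*(h - 1)*(h - 4)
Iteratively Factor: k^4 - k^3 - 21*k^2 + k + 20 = (k + 1)*(k^3 - 2*k^2 - 19*k + 20) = (k + 1)*(k + 4)*(k^2 - 6*k + 5) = (k - 1)*(k + 1)*(k + 4)*(k - 5)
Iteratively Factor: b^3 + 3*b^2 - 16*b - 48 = (b + 3)*(b^2 - 16) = (b - 4)*(b + 3)*(b + 4)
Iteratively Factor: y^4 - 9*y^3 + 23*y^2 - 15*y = (y - 5)*(y^3 - 4*y^2 + 3*y) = y*(y - 5)*(y^2 - 4*y + 3) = y*(y - 5)*(y - 1)*(y - 3)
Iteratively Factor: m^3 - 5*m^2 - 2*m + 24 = (m - 3)*(m^2 - 2*m - 8) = (m - 3)*(m + 2)*(m - 4)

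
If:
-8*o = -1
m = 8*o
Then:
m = 1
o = 1/8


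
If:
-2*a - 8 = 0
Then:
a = -4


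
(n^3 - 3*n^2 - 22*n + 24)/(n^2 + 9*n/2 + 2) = 2*(n^2 - 7*n + 6)/(2*n + 1)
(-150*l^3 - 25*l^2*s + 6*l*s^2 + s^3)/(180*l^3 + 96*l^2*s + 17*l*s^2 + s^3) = (-5*l + s)/(6*l + s)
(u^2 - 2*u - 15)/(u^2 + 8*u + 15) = (u - 5)/(u + 5)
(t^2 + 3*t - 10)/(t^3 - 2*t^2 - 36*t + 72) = (t + 5)/(t^2 - 36)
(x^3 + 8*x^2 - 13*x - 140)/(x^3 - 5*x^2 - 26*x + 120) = (x + 7)/(x - 6)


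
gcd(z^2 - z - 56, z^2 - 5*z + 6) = 1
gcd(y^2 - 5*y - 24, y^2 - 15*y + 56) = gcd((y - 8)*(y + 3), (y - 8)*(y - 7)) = y - 8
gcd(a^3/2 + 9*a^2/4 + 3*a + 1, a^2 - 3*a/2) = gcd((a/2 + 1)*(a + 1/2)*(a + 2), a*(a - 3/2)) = 1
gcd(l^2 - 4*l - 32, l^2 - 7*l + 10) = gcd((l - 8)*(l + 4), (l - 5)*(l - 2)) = 1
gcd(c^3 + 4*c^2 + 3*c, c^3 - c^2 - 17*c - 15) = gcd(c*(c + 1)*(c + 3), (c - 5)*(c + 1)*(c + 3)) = c^2 + 4*c + 3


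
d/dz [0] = 0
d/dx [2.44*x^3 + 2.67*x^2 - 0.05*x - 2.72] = 7.32*x^2 + 5.34*x - 0.05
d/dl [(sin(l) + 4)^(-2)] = -2*cos(l)/(sin(l) + 4)^3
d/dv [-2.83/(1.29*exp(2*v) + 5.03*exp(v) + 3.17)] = (7.3014*exp(v) + 14.2349)*exp(v)/(1.29*exp(2*v) + 5.03*exp(v) + 3.17)^2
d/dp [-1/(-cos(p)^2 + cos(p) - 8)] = (2*cos(p) - 1)*sin(p)/(sin(p)^2 + cos(p) - 9)^2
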